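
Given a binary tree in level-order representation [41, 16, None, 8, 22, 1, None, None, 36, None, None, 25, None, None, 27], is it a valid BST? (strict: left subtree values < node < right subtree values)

Level-order array: [41, 16, None, 8, 22, 1, None, None, 36, None, None, 25, None, None, 27]
Validate using subtree bounds (lo, hi): at each node, require lo < value < hi,
then recurse left with hi=value and right with lo=value.
Preorder trace (stopping at first violation):
  at node 41 with bounds (-inf, +inf): OK
  at node 16 with bounds (-inf, 41): OK
  at node 8 with bounds (-inf, 16): OK
  at node 1 with bounds (-inf, 8): OK
  at node 22 with bounds (16, 41): OK
  at node 36 with bounds (22, 41): OK
  at node 25 with bounds (22, 36): OK
  at node 27 with bounds (25, 36): OK
No violation found at any node.
Result: Valid BST


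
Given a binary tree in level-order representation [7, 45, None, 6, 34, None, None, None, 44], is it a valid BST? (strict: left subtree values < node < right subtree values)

Level-order array: [7, 45, None, 6, 34, None, None, None, 44]
Validate using subtree bounds (lo, hi): at each node, require lo < value < hi,
then recurse left with hi=value and right with lo=value.
Preorder trace (stopping at first violation):
  at node 7 with bounds (-inf, +inf): OK
  at node 45 with bounds (-inf, 7): VIOLATION
Node 45 violates its bound: not (-inf < 45 < 7).
Result: Not a valid BST


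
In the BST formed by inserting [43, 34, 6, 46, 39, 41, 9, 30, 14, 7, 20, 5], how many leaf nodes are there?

Tree built from: [43, 34, 6, 46, 39, 41, 9, 30, 14, 7, 20, 5]
Tree (level-order array): [43, 34, 46, 6, 39, None, None, 5, 9, None, 41, None, None, 7, 30, None, None, None, None, 14, None, None, 20]
Rule: A leaf has 0 children.
Per-node child counts:
  node 43: 2 child(ren)
  node 34: 2 child(ren)
  node 6: 2 child(ren)
  node 5: 0 child(ren)
  node 9: 2 child(ren)
  node 7: 0 child(ren)
  node 30: 1 child(ren)
  node 14: 1 child(ren)
  node 20: 0 child(ren)
  node 39: 1 child(ren)
  node 41: 0 child(ren)
  node 46: 0 child(ren)
Matching nodes: [5, 7, 20, 41, 46]
Count of leaf nodes: 5


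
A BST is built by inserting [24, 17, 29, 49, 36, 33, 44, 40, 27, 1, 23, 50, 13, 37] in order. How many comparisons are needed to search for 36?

Search path for 36: 24 -> 29 -> 49 -> 36
Found: True
Comparisons: 4


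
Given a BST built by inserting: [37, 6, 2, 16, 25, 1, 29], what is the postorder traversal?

Tree insertion order: [37, 6, 2, 16, 25, 1, 29]
Tree (level-order array): [37, 6, None, 2, 16, 1, None, None, 25, None, None, None, 29]
Postorder traversal: [1, 2, 29, 25, 16, 6, 37]


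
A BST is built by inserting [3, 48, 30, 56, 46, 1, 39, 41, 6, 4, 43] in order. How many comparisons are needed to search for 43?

Search path for 43: 3 -> 48 -> 30 -> 46 -> 39 -> 41 -> 43
Found: True
Comparisons: 7


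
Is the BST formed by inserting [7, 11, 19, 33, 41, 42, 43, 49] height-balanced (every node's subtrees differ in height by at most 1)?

Tree (level-order array): [7, None, 11, None, 19, None, 33, None, 41, None, 42, None, 43, None, 49]
Definition: a tree is height-balanced if, at every node, |h(left) - h(right)| <= 1 (empty subtree has height -1).
Bottom-up per-node check:
  node 49: h_left=-1, h_right=-1, diff=0 [OK], height=0
  node 43: h_left=-1, h_right=0, diff=1 [OK], height=1
  node 42: h_left=-1, h_right=1, diff=2 [FAIL (|-1-1|=2 > 1)], height=2
  node 41: h_left=-1, h_right=2, diff=3 [FAIL (|-1-2|=3 > 1)], height=3
  node 33: h_left=-1, h_right=3, diff=4 [FAIL (|-1-3|=4 > 1)], height=4
  node 19: h_left=-1, h_right=4, diff=5 [FAIL (|-1-4|=5 > 1)], height=5
  node 11: h_left=-1, h_right=5, diff=6 [FAIL (|-1-5|=6 > 1)], height=6
  node 7: h_left=-1, h_right=6, diff=7 [FAIL (|-1-6|=7 > 1)], height=7
Node 42 violates the condition: |-1 - 1| = 2 > 1.
Result: Not balanced


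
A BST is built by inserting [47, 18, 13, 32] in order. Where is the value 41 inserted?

Starting tree (level order): [47, 18, None, 13, 32]
Insertion path: 47 -> 18 -> 32
Result: insert 41 as right child of 32
Final tree (level order): [47, 18, None, 13, 32, None, None, None, 41]


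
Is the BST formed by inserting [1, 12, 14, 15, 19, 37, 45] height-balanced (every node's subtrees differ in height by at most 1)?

Tree (level-order array): [1, None, 12, None, 14, None, 15, None, 19, None, 37, None, 45]
Definition: a tree is height-balanced if, at every node, |h(left) - h(right)| <= 1 (empty subtree has height -1).
Bottom-up per-node check:
  node 45: h_left=-1, h_right=-1, diff=0 [OK], height=0
  node 37: h_left=-1, h_right=0, diff=1 [OK], height=1
  node 19: h_left=-1, h_right=1, diff=2 [FAIL (|-1-1|=2 > 1)], height=2
  node 15: h_left=-1, h_right=2, diff=3 [FAIL (|-1-2|=3 > 1)], height=3
  node 14: h_left=-1, h_right=3, diff=4 [FAIL (|-1-3|=4 > 1)], height=4
  node 12: h_left=-1, h_right=4, diff=5 [FAIL (|-1-4|=5 > 1)], height=5
  node 1: h_left=-1, h_right=5, diff=6 [FAIL (|-1-5|=6 > 1)], height=6
Node 19 violates the condition: |-1 - 1| = 2 > 1.
Result: Not balanced


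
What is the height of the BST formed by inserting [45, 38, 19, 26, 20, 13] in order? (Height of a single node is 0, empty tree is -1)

Insertion order: [45, 38, 19, 26, 20, 13]
Tree (level-order array): [45, 38, None, 19, None, 13, 26, None, None, 20]
Compute height bottom-up (empty subtree = -1):
  height(13) = 1 + max(-1, -1) = 0
  height(20) = 1 + max(-1, -1) = 0
  height(26) = 1 + max(0, -1) = 1
  height(19) = 1 + max(0, 1) = 2
  height(38) = 1 + max(2, -1) = 3
  height(45) = 1 + max(3, -1) = 4
Height = 4


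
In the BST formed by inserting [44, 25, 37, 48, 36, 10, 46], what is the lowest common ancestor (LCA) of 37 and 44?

Tree insertion order: [44, 25, 37, 48, 36, 10, 46]
Tree (level-order array): [44, 25, 48, 10, 37, 46, None, None, None, 36]
In a BST, the LCA of p=37, q=44 is the first node v on the
root-to-leaf path with p <= v <= q (go left if both < v, right if both > v).
Walk from root:
  at 44: 37 <= 44 <= 44, this is the LCA
LCA = 44


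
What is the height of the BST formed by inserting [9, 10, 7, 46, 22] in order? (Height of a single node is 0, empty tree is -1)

Insertion order: [9, 10, 7, 46, 22]
Tree (level-order array): [9, 7, 10, None, None, None, 46, 22]
Compute height bottom-up (empty subtree = -1):
  height(7) = 1 + max(-1, -1) = 0
  height(22) = 1 + max(-1, -1) = 0
  height(46) = 1 + max(0, -1) = 1
  height(10) = 1 + max(-1, 1) = 2
  height(9) = 1 + max(0, 2) = 3
Height = 3


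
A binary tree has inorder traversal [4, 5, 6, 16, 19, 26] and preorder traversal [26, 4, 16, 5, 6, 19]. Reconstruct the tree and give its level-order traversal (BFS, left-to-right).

Inorder:  [4, 5, 6, 16, 19, 26]
Preorder: [26, 4, 16, 5, 6, 19]
Algorithm: preorder visits root first, so consume preorder in order;
for each root, split the current inorder slice at that value into
left-subtree inorder and right-subtree inorder, then recurse.
Recursive splits:
  root=26; inorder splits into left=[4, 5, 6, 16, 19], right=[]
  root=4; inorder splits into left=[], right=[5, 6, 16, 19]
  root=16; inorder splits into left=[5, 6], right=[19]
  root=5; inorder splits into left=[], right=[6]
  root=6; inorder splits into left=[], right=[]
  root=19; inorder splits into left=[], right=[]
Reconstructed level-order: [26, 4, 16, 5, 19, 6]


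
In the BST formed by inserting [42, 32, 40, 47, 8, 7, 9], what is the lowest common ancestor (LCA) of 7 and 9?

Tree insertion order: [42, 32, 40, 47, 8, 7, 9]
Tree (level-order array): [42, 32, 47, 8, 40, None, None, 7, 9]
In a BST, the LCA of p=7, q=9 is the first node v on the
root-to-leaf path with p <= v <= q (go left if both < v, right if both > v).
Walk from root:
  at 42: both 7 and 9 < 42, go left
  at 32: both 7 and 9 < 32, go left
  at 8: 7 <= 8 <= 9, this is the LCA
LCA = 8


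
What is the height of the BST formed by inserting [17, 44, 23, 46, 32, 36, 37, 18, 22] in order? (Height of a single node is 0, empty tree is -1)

Insertion order: [17, 44, 23, 46, 32, 36, 37, 18, 22]
Tree (level-order array): [17, None, 44, 23, 46, 18, 32, None, None, None, 22, None, 36, None, None, None, 37]
Compute height bottom-up (empty subtree = -1):
  height(22) = 1 + max(-1, -1) = 0
  height(18) = 1 + max(-1, 0) = 1
  height(37) = 1 + max(-1, -1) = 0
  height(36) = 1 + max(-1, 0) = 1
  height(32) = 1 + max(-1, 1) = 2
  height(23) = 1 + max(1, 2) = 3
  height(46) = 1 + max(-1, -1) = 0
  height(44) = 1 + max(3, 0) = 4
  height(17) = 1 + max(-1, 4) = 5
Height = 5


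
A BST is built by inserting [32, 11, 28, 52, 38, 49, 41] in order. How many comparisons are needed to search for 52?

Search path for 52: 32 -> 52
Found: True
Comparisons: 2


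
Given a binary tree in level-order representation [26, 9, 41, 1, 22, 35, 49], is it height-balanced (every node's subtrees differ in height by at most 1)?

Tree (level-order array): [26, 9, 41, 1, 22, 35, 49]
Definition: a tree is height-balanced if, at every node, |h(left) - h(right)| <= 1 (empty subtree has height -1).
Bottom-up per-node check:
  node 1: h_left=-1, h_right=-1, diff=0 [OK], height=0
  node 22: h_left=-1, h_right=-1, diff=0 [OK], height=0
  node 9: h_left=0, h_right=0, diff=0 [OK], height=1
  node 35: h_left=-1, h_right=-1, diff=0 [OK], height=0
  node 49: h_left=-1, h_right=-1, diff=0 [OK], height=0
  node 41: h_left=0, h_right=0, diff=0 [OK], height=1
  node 26: h_left=1, h_right=1, diff=0 [OK], height=2
All nodes satisfy the balance condition.
Result: Balanced


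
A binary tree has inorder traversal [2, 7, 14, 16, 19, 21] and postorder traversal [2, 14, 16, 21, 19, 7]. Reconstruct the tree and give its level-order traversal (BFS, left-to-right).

Inorder:   [2, 7, 14, 16, 19, 21]
Postorder: [2, 14, 16, 21, 19, 7]
Algorithm: postorder visits root last, so walk postorder right-to-left;
each value is the root of the current inorder slice — split it at that
value, recurse on the right subtree first, then the left.
Recursive splits:
  root=7; inorder splits into left=[2], right=[14, 16, 19, 21]
  root=19; inorder splits into left=[14, 16], right=[21]
  root=21; inorder splits into left=[], right=[]
  root=16; inorder splits into left=[14], right=[]
  root=14; inorder splits into left=[], right=[]
  root=2; inorder splits into left=[], right=[]
Reconstructed level-order: [7, 2, 19, 16, 21, 14]


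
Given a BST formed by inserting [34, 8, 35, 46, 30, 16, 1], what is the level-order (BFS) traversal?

Tree insertion order: [34, 8, 35, 46, 30, 16, 1]
Tree (level-order array): [34, 8, 35, 1, 30, None, 46, None, None, 16]
BFS from the root, enqueuing left then right child of each popped node:
  queue [34] -> pop 34, enqueue [8, 35], visited so far: [34]
  queue [8, 35] -> pop 8, enqueue [1, 30], visited so far: [34, 8]
  queue [35, 1, 30] -> pop 35, enqueue [46], visited so far: [34, 8, 35]
  queue [1, 30, 46] -> pop 1, enqueue [none], visited so far: [34, 8, 35, 1]
  queue [30, 46] -> pop 30, enqueue [16], visited so far: [34, 8, 35, 1, 30]
  queue [46, 16] -> pop 46, enqueue [none], visited so far: [34, 8, 35, 1, 30, 46]
  queue [16] -> pop 16, enqueue [none], visited so far: [34, 8, 35, 1, 30, 46, 16]
Result: [34, 8, 35, 1, 30, 46, 16]


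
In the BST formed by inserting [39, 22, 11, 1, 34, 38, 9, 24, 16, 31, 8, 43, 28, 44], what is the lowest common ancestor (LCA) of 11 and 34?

Tree insertion order: [39, 22, 11, 1, 34, 38, 9, 24, 16, 31, 8, 43, 28, 44]
Tree (level-order array): [39, 22, 43, 11, 34, None, 44, 1, 16, 24, 38, None, None, None, 9, None, None, None, 31, None, None, 8, None, 28]
In a BST, the LCA of p=11, q=34 is the first node v on the
root-to-leaf path with p <= v <= q (go left if both < v, right if both > v).
Walk from root:
  at 39: both 11 and 34 < 39, go left
  at 22: 11 <= 22 <= 34, this is the LCA
LCA = 22


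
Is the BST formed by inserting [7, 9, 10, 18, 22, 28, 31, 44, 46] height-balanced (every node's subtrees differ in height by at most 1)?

Tree (level-order array): [7, None, 9, None, 10, None, 18, None, 22, None, 28, None, 31, None, 44, None, 46]
Definition: a tree is height-balanced if, at every node, |h(left) - h(right)| <= 1 (empty subtree has height -1).
Bottom-up per-node check:
  node 46: h_left=-1, h_right=-1, diff=0 [OK], height=0
  node 44: h_left=-1, h_right=0, diff=1 [OK], height=1
  node 31: h_left=-1, h_right=1, diff=2 [FAIL (|-1-1|=2 > 1)], height=2
  node 28: h_left=-1, h_right=2, diff=3 [FAIL (|-1-2|=3 > 1)], height=3
  node 22: h_left=-1, h_right=3, diff=4 [FAIL (|-1-3|=4 > 1)], height=4
  node 18: h_left=-1, h_right=4, diff=5 [FAIL (|-1-4|=5 > 1)], height=5
  node 10: h_left=-1, h_right=5, diff=6 [FAIL (|-1-5|=6 > 1)], height=6
  node 9: h_left=-1, h_right=6, diff=7 [FAIL (|-1-6|=7 > 1)], height=7
  node 7: h_left=-1, h_right=7, diff=8 [FAIL (|-1-7|=8 > 1)], height=8
Node 31 violates the condition: |-1 - 1| = 2 > 1.
Result: Not balanced


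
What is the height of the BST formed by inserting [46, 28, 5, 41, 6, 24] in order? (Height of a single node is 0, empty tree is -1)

Insertion order: [46, 28, 5, 41, 6, 24]
Tree (level-order array): [46, 28, None, 5, 41, None, 6, None, None, None, 24]
Compute height bottom-up (empty subtree = -1):
  height(24) = 1 + max(-1, -1) = 0
  height(6) = 1 + max(-1, 0) = 1
  height(5) = 1 + max(-1, 1) = 2
  height(41) = 1 + max(-1, -1) = 0
  height(28) = 1 + max(2, 0) = 3
  height(46) = 1 + max(3, -1) = 4
Height = 4


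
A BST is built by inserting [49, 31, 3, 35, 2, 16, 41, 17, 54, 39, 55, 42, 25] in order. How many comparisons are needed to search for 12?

Search path for 12: 49 -> 31 -> 3 -> 16
Found: False
Comparisons: 4


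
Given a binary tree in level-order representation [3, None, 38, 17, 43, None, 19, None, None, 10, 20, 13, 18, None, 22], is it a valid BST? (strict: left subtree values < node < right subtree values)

Level-order array: [3, None, 38, 17, 43, None, 19, None, None, 10, 20, 13, 18, None, 22]
Validate using subtree bounds (lo, hi): at each node, require lo < value < hi,
then recurse left with hi=value and right with lo=value.
Preorder trace (stopping at first violation):
  at node 3 with bounds (-inf, +inf): OK
  at node 38 with bounds (3, +inf): OK
  at node 17 with bounds (3, 38): OK
  at node 19 with bounds (17, 38): OK
  at node 10 with bounds (17, 19): VIOLATION
Node 10 violates its bound: not (17 < 10 < 19).
Result: Not a valid BST


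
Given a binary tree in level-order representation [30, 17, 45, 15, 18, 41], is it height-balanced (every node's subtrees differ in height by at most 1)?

Tree (level-order array): [30, 17, 45, 15, 18, 41]
Definition: a tree is height-balanced if, at every node, |h(left) - h(right)| <= 1 (empty subtree has height -1).
Bottom-up per-node check:
  node 15: h_left=-1, h_right=-1, diff=0 [OK], height=0
  node 18: h_left=-1, h_right=-1, diff=0 [OK], height=0
  node 17: h_left=0, h_right=0, diff=0 [OK], height=1
  node 41: h_left=-1, h_right=-1, diff=0 [OK], height=0
  node 45: h_left=0, h_right=-1, diff=1 [OK], height=1
  node 30: h_left=1, h_right=1, diff=0 [OK], height=2
All nodes satisfy the balance condition.
Result: Balanced


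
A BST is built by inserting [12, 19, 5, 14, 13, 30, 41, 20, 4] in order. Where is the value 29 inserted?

Starting tree (level order): [12, 5, 19, 4, None, 14, 30, None, None, 13, None, 20, 41]
Insertion path: 12 -> 19 -> 30 -> 20
Result: insert 29 as right child of 20
Final tree (level order): [12, 5, 19, 4, None, 14, 30, None, None, 13, None, 20, 41, None, None, None, 29]


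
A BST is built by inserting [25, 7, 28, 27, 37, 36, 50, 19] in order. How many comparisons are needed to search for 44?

Search path for 44: 25 -> 28 -> 37 -> 50
Found: False
Comparisons: 4


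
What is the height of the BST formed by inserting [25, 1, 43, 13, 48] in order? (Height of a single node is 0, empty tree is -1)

Insertion order: [25, 1, 43, 13, 48]
Tree (level-order array): [25, 1, 43, None, 13, None, 48]
Compute height bottom-up (empty subtree = -1):
  height(13) = 1 + max(-1, -1) = 0
  height(1) = 1 + max(-1, 0) = 1
  height(48) = 1 + max(-1, -1) = 0
  height(43) = 1 + max(-1, 0) = 1
  height(25) = 1 + max(1, 1) = 2
Height = 2


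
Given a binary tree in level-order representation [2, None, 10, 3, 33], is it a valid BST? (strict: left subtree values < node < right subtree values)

Level-order array: [2, None, 10, 3, 33]
Validate using subtree bounds (lo, hi): at each node, require lo < value < hi,
then recurse left with hi=value and right with lo=value.
Preorder trace (stopping at first violation):
  at node 2 with bounds (-inf, +inf): OK
  at node 10 with bounds (2, +inf): OK
  at node 3 with bounds (2, 10): OK
  at node 33 with bounds (10, +inf): OK
No violation found at any node.
Result: Valid BST


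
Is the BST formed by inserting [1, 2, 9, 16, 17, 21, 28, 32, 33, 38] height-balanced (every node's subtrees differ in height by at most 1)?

Tree (level-order array): [1, None, 2, None, 9, None, 16, None, 17, None, 21, None, 28, None, 32, None, 33, None, 38]
Definition: a tree is height-balanced if, at every node, |h(left) - h(right)| <= 1 (empty subtree has height -1).
Bottom-up per-node check:
  node 38: h_left=-1, h_right=-1, diff=0 [OK], height=0
  node 33: h_left=-1, h_right=0, diff=1 [OK], height=1
  node 32: h_left=-1, h_right=1, diff=2 [FAIL (|-1-1|=2 > 1)], height=2
  node 28: h_left=-1, h_right=2, diff=3 [FAIL (|-1-2|=3 > 1)], height=3
  node 21: h_left=-1, h_right=3, diff=4 [FAIL (|-1-3|=4 > 1)], height=4
  node 17: h_left=-1, h_right=4, diff=5 [FAIL (|-1-4|=5 > 1)], height=5
  node 16: h_left=-1, h_right=5, diff=6 [FAIL (|-1-5|=6 > 1)], height=6
  node 9: h_left=-1, h_right=6, diff=7 [FAIL (|-1-6|=7 > 1)], height=7
  node 2: h_left=-1, h_right=7, diff=8 [FAIL (|-1-7|=8 > 1)], height=8
  node 1: h_left=-1, h_right=8, diff=9 [FAIL (|-1-8|=9 > 1)], height=9
Node 32 violates the condition: |-1 - 1| = 2 > 1.
Result: Not balanced


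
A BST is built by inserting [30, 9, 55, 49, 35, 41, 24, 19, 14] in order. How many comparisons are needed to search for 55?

Search path for 55: 30 -> 55
Found: True
Comparisons: 2


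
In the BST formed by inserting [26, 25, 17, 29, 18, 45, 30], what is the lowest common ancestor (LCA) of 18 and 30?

Tree insertion order: [26, 25, 17, 29, 18, 45, 30]
Tree (level-order array): [26, 25, 29, 17, None, None, 45, None, 18, 30]
In a BST, the LCA of p=18, q=30 is the first node v on the
root-to-leaf path with p <= v <= q (go left if both < v, right if both > v).
Walk from root:
  at 26: 18 <= 26 <= 30, this is the LCA
LCA = 26


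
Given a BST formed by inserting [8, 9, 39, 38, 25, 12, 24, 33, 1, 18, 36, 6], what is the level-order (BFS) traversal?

Tree insertion order: [8, 9, 39, 38, 25, 12, 24, 33, 1, 18, 36, 6]
Tree (level-order array): [8, 1, 9, None, 6, None, 39, None, None, 38, None, 25, None, 12, 33, None, 24, None, 36, 18]
BFS from the root, enqueuing left then right child of each popped node:
  queue [8] -> pop 8, enqueue [1, 9], visited so far: [8]
  queue [1, 9] -> pop 1, enqueue [6], visited so far: [8, 1]
  queue [9, 6] -> pop 9, enqueue [39], visited so far: [8, 1, 9]
  queue [6, 39] -> pop 6, enqueue [none], visited so far: [8, 1, 9, 6]
  queue [39] -> pop 39, enqueue [38], visited so far: [8, 1, 9, 6, 39]
  queue [38] -> pop 38, enqueue [25], visited so far: [8, 1, 9, 6, 39, 38]
  queue [25] -> pop 25, enqueue [12, 33], visited so far: [8, 1, 9, 6, 39, 38, 25]
  queue [12, 33] -> pop 12, enqueue [24], visited so far: [8, 1, 9, 6, 39, 38, 25, 12]
  queue [33, 24] -> pop 33, enqueue [36], visited so far: [8, 1, 9, 6, 39, 38, 25, 12, 33]
  queue [24, 36] -> pop 24, enqueue [18], visited so far: [8, 1, 9, 6, 39, 38, 25, 12, 33, 24]
  queue [36, 18] -> pop 36, enqueue [none], visited so far: [8, 1, 9, 6, 39, 38, 25, 12, 33, 24, 36]
  queue [18] -> pop 18, enqueue [none], visited so far: [8, 1, 9, 6, 39, 38, 25, 12, 33, 24, 36, 18]
Result: [8, 1, 9, 6, 39, 38, 25, 12, 33, 24, 36, 18]


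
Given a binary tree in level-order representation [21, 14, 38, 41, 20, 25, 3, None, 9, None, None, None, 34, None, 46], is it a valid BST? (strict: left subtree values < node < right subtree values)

Level-order array: [21, 14, 38, 41, 20, 25, 3, None, 9, None, None, None, 34, None, 46]
Validate using subtree bounds (lo, hi): at each node, require lo < value < hi,
then recurse left with hi=value and right with lo=value.
Preorder trace (stopping at first violation):
  at node 21 with bounds (-inf, +inf): OK
  at node 14 with bounds (-inf, 21): OK
  at node 41 with bounds (-inf, 14): VIOLATION
Node 41 violates its bound: not (-inf < 41 < 14).
Result: Not a valid BST


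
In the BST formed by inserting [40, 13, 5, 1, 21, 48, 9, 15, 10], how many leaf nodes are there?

Tree built from: [40, 13, 5, 1, 21, 48, 9, 15, 10]
Tree (level-order array): [40, 13, 48, 5, 21, None, None, 1, 9, 15, None, None, None, None, 10]
Rule: A leaf has 0 children.
Per-node child counts:
  node 40: 2 child(ren)
  node 13: 2 child(ren)
  node 5: 2 child(ren)
  node 1: 0 child(ren)
  node 9: 1 child(ren)
  node 10: 0 child(ren)
  node 21: 1 child(ren)
  node 15: 0 child(ren)
  node 48: 0 child(ren)
Matching nodes: [1, 10, 15, 48]
Count of leaf nodes: 4


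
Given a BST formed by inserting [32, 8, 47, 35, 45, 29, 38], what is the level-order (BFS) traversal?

Tree insertion order: [32, 8, 47, 35, 45, 29, 38]
Tree (level-order array): [32, 8, 47, None, 29, 35, None, None, None, None, 45, 38]
BFS from the root, enqueuing left then right child of each popped node:
  queue [32] -> pop 32, enqueue [8, 47], visited so far: [32]
  queue [8, 47] -> pop 8, enqueue [29], visited so far: [32, 8]
  queue [47, 29] -> pop 47, enqueue [35], visited so far: [32, 8, 47]
  queue [29, 35] -> pop 29, enqueue [none], visited so far: [32, 8, 47, 29]
  queue [35] -> pop 35, enqueue [45], visited so far: [32, 8, 47, 29, 35]
  queue [45] -> pop 45, enqueue [38], visited so far: [32, 8, 47, 29, 35, 45]
  queue [38] -> pop 38, enqueue [none], visited so far: [32, 8, 47, 29, 35, 45, 38]
Result: [32, 8, 47, 29, 35, 45, 38]


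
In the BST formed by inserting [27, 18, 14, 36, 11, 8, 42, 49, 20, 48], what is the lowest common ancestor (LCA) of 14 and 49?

Tree insertion order: [27, 18, 14, 36, 11, 8, 42, 49, 20, 48]
Tree (level-order array): [27, 18, 36, 14, 20, None, 42, 11, None, None, None, None, 49, 8, None, 48]
In a BST, the LCA of p=14, q=49 is the first node v on the
root-to-leaf path with p <= v <= q (go left if both < v, right if both > v).
Walk from root:
  at 27: 14 <= 27 <= 49, this is the LCA
LCA = 27


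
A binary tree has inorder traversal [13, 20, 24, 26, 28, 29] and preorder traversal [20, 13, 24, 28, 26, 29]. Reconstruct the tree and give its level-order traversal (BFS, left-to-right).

Inorder:  [13, 20, 24, 26, 28, 29]
Preorder: [20, 13, 24, 28, 26, 29]
Algorithm: preorder visits root first, so consume preorder in order;
for each root, split the current inorder slice at that value into
left-subtree inorder and right-subtree inorder, then recurse.
Recursive splits:
  root=20; inorder splits into left=[13], right=[24, 26, 28, 29]
  root=13; inorder splits into left=[], right=[]
  root=24; inorder splits into left=[], right=[26, 28, 29]
  root=28; inorder splits into left=[26], right=[29]
  root=26; inorder splits into left=[], right=[]
  root=29; inorder splits into left=[], right=[]
Reconstructed level-order: [20, 13, 24, 28, 26, 29]


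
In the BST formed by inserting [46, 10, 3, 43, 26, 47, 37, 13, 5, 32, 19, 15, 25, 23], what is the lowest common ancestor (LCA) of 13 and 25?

Tree insertion order: [46, 10, 3, 43, 26, 47, 37, 13, 5, 32, 19, 15, 25, 23]
Tree (level-order array): [46, 10, 47, 3, 43, None, None, None, 5, 26, None, None, None, 13, 37, None, 19, 32, None, 15, 25, None, None, None, None, 23]
In a BST, the LCA of p=13, q=25 is the first node v on the
root-to-leaf path with p <= v <= q (go left if both < v, right if both > v).
Walk from root:
  at 46: both 13 and 25 < 46, go left
  at 10: both 13 and 25 > 10, go right
  at 43: both 13 and 25 < 43, go left
  at 26: both 13 and 25 < 26, go left
  at 13: 13 <= 13 <= 25, this is the LCA
LCA = 13


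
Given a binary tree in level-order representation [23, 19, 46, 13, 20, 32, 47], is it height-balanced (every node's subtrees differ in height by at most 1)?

Tree (level-order array): [23, 19, 46, 13, 20, 32, 47]
Definition: a tree is height-balanced if, at every node, |h(left) - h(right)| <= 1 (empty subtree has height -1).
Bottom-up per-node check:
  node 13: h_left=-1, h_right=-1, diff=0 [OK], height=0
  node 20: h_left=-1, h_right=-1, diff=0 [OK], height=0
  node 19: h_left=0, h_right=0, diff=0 [OK], height=1
  node 32: h_left=-1, h_right=-1, diff=0 [OK], height=0
  node 47: h_left=-1, h_right=-1, diff=0 [OK], height=0
  node 46: h_left=0, h_right=0, diff=0 [OK], height=1
  node 23: h_left=1, h_right=1, diff=0 [OK], height=2
All nodes satisfy the balance condition.
Result: Balanced


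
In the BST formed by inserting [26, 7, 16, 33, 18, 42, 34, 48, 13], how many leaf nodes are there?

Tree built from: [26, 7, 16, 33, 18, 42, 34, 48, 13]
Tree (level-order array): [26, 7, 33, None, 16, None, 42, 13, 18, 34, 48]
Rule: A leaf has 0 children.
Per-node child counts:
  node 26: 2 child(ren)
  node 7: 1 child(ren)
  node 16: 2 child(ren)
  node 13: 0 child(ren)
  node 18: 0 child(ren)
  node 33: 1 child(ren)
  node 42: 2 child(ren)
  node 34: 0 child(ren)
  node 48: 0 child(ren)
Matching nodes: [13, 18, 34, 48]
Count of leaf nodes: 4


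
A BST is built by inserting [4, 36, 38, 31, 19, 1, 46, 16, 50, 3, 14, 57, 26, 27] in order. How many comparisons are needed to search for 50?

Search path for 50: 4 -> 36 -> 38 -> 46 -> 50
Found: True
Comparisons: 5


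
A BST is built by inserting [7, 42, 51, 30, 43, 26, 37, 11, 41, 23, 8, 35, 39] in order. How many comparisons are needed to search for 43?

Search path for 43: 7 -> 42 -> 51 -> 43
Found: True
Comparisons: 4


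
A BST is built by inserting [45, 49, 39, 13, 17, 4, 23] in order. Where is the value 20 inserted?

Starting tree (level order): [45, 39, 49, 13, None, None, None, 4, 17, None, None, None, 23]
Insertion path: 45 -> 39 -> 13 -> 17 -> 23
Result: insert 20 as left child of 23
Final tree (level order): [45, 39, 49, 13, None, None, None, 4, 17, None, None, None, 23, 20]


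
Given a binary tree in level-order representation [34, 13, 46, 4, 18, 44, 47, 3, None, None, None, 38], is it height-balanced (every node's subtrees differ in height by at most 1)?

Tree (level-order array): [34, 13, 46, 4, 18, 44, 47, 3, None, None, None, 38]
Definition: a tree is height-balanced if, at every node, |h(left) - h(right)| <= 1 (empty subtree has height -1).
Bottom-up per-node check:
  node 3: h_left=-1, h_right=-1, diff=0 [OK], height=0
  node 4: h_left=0, h_right=-1, diff=1 [OK], height=1
  node 18: h_left=-1, h_right=-1, diff=0 [OK], height=0
  node 13: h_left=1, h_right=0, diff=1 [OK], height=2
  node 38: h_left=-1, h_right=-1, diff=0 [OK], height=0
  node 44: h_left=0, h_right=-1, diff=1 [OK], height=1
  node 47: h_left=-1, h_right=-1, diff=0 [OK], height=0
  node 46: h_left=1, h_right=0, diff=1 [OK], height=2
  node 34: h_left=2, h_right=2, diff=0 [OK], height=3
All nodes satisfy the balance condition.
Result: Balanced


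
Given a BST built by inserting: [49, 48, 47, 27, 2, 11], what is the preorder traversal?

Tree insertion order: [49, 48, 47, 27, 2, 11]
Tree (level-order array): [49, 48, None, 47, None, 27, None, 2, None, None, 11]
Preorder traversal: [49, 48, 47, 27, 2, 11]


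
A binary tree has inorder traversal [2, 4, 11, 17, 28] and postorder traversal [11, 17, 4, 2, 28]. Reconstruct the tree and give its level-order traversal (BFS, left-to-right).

Inorder:   [2, 4, 11, 17, 28]
Postorder: [11, 17, 4, 2, 28]
Algorithm: postorder visits root last, so walk postorder right-to-left;
each value is the root of the current inorder slice — split it at that
value, recurse on the right subtree first, then the left.
Recursive splits:
  root=28; inorder splits into left=[2, 4, 11, 17], right=[]
  root=2; inorder splits into left=[], right=[4, 11, 17]
  root=4; inorder splits into left=[], right=[11, 17]
  root=17; inorder splits into left=[11], right=[]
  root=11; inorder splits into left=[], right=[]
Reconstructed level-order: [28, 2, 4, 17, 11]


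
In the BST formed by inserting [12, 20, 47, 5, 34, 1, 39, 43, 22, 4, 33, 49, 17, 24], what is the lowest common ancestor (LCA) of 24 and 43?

Tree insertion order: [12, 20, 47, 5, 34, 1, 39, 43, 22, 4, 33, 49, 17, 24]
Tree (level-order array): [12, 5, 20, 1, None, 17, 47, None, 4, None, None, 34, 49, None, None, 22, 39, None, None, None, 33, None, 43, 24]
In a BST, the LCA of p=24, q=43 is the first node v on the
root-to-leaf path with p <= v <= q (go left if both < v, right if both > v).
Walk from root:
  at 12: both 24 and 43 > 12, go right
  at 20: both 24 and 43 > 20, go right
  at 47: both 24 and 43 < 47, go left
  at 34: 24 <= 34 <= 43, this is the LCA
LCA = 34


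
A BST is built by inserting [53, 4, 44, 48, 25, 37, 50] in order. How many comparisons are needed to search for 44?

Search path for 44: 53 -> 4 -> 44
Found: True
Comparisons: 3


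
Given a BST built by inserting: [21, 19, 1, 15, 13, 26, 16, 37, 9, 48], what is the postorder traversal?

Tree insertion order: [21, 19, 1, 15, 13, 26, 16, 37, 9, 48]
Tree (level-order array): [21, 19, 26, 1, None, None, 37, None, 15, None, 48, 13, 16, None, None, 9]
Postorder traversal: [9, 13, 16, 15, 1, 19, 48, 37, 26, 21]


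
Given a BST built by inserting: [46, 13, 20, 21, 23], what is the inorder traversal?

Tree insertion order: [46, 13, 20, 21, 23]
Tree (level-order array): [46, 13, None, None, 20, None, 21, None, 23]
Inorder traversal: [13, 20, 21, 23, 46]


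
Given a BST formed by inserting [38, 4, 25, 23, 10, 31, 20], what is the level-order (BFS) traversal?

Tree insertion order: [38, 4, 25, 23, 10, 31, 20]
Tree (level-order array): [38, 4, None, None, 25, 23, 31, 10, None, None, None, None, 20]
BFS from the root, enqueuing left then right child of each popped node:
  queue [38] -> pop 38, enqueue [4], visited so far: [38]
  queue [4] -> pop 4, enqueue [25], visited so far: [38, 4]
  queue [25] -> pop 25, enqueue [23, 31], visited so far: [38, 4, 25]
  queue [23, 31] -> pop 23, enqueue [10], visited so far: [38, 4, 25, 23]
  queue [31, 10] -> pop 31, enqueue [none], visited so far: [38, 4, 25, 23, 31]
  queue [10] -> pop 10, enqueue [20], visited so far: [38, 4, 25, 23, 31, 10]
  queue [20] -> pop 20, enqueue [none], visited so far: [38, 4, 25, 23, 31, 10, 20]
Result: [38, 4, 25, 23, 31, 10, 20]


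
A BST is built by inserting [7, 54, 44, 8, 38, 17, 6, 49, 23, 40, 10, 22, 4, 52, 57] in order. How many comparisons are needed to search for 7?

Search path for 7: 7
Found: True
Comparisons: 1


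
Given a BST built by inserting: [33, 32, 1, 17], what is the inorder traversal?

Tree insertion order: [33, 32, 1, 17]
Tree (level-order array): [33, 32, None, 1, None, None, 17]
Inorder traversal: [1, 17, 32, 33]


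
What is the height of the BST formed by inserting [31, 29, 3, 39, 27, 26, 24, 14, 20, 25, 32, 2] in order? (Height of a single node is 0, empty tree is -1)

Insertion order: [31, 29, 3, 39, 27, 26, 24, 14, 20, 25, 32, 2]
Tree (level-order array): [31, 29, 39, 3, None, 32, None, 2, 27, None, None, None, None, 26, None, 24, None, 14, 25, None, 20]
Compute height bottom-up (empty subtree = -1):
  height(2) = 1 + max(-1, -1) = 0
  height(20) = 1 + max(-1, -1) = 0
  height(14) = 1 + max(-1, 0) = 1
  height(25) = 1 + max(-1, -1) = 0
  height(24) = 1 + max(1, 0) = 2
  height(26) = 1 + max(2, -1) = 3
  height(27) = 1 + max(3, -1) = 4
  height(3) = 1 + max(0, 4) = 5
  height(29) = 1 + max(5, -1) = 6
  height(32) = 1 + max(-1, -1) = 0
  height(39) = 1 + max(0, -1) = 1
  height(31) = 1 + max(6, 1) = 7
Height = 7


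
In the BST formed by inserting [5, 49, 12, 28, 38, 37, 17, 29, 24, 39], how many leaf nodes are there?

Tree built from: [5, 49, 12, 28, 38, 37, 17, 29, 24, 39]
Tree (level-order array): [5, None, 49, 12, None, None, 28, 17, 38, None, 24, 37, 39, None, None, 29]
Rule: A leaf has 0 children.
Per-node child counts:
  node 5: 1 child(ren)
  node 49: 1 child(ren)
  node 12: 1 child(ren)
  node 28: 2 child(ren)
  node 17: 1 child(ren)
  node 24: 0 child(ren)
  node 38: 2 child(ren)
  node 37: 1 child(ren)
  node 29: 0 child(ren)
  node 39: 0 child(ren)
Matching nodes: [24, 29, 39]
Count of leaf nodes: 3


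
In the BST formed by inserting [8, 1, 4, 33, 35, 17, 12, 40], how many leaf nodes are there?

Tree built from: [8, 1, 4, 33, 35, 17, 12, 40]
Tree (level-order array): [8, 1, 33, None, 4, 17, 35, None, None, 12, None, None, 40]
Rule: A leaf has 0 children.
Per-node child counts:
  node 8: 2 child(ren)
  node 1: 1 child(ren)
  node 4: 0 child(ren)
  node 33: 2 child(ren)
  node 17: 1 child(ren)
  node 12: 0 child(ren)
  node 35: 1 child(ren)
  node 40: 0 child(ren)
Matching nodes: [4, 12, 40]
Count of leaf nodes: 3


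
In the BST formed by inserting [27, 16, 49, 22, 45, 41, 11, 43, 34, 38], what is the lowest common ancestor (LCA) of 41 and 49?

Tree insertion order: [27, 16, 49, 22, 45, 41, 11, 43, 34, 38]
Tree (level-order array): [27, 16, 49, 11, 22, 45, None, None, None, None, None, 41, None, 34, 43, None, 38]
In a BST, the LCA of p=41, q=49 is the first node v on the
root-to-leaf path with p <= v <= q (go left if both < v, right if both > v).
Walk from root:
  at 27: both 41 and 49 > 27, go right
  at 49: 41 <= 49 <= 49, this is the LCA
LCA = 49


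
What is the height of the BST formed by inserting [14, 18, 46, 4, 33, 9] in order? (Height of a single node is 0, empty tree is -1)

Insertion order: [14, 18, 46, 4, 33, 9]
Tree (level-order array): [14, 4, 18, None, 9, None, 46, None, None, 33]
Compute height bottom-up (empty subtree = -1):
  height(9) = 1 + max(-1, -1) = 0
  height(4) = 1 + max(-1, 0) = 1
  height(33) = 1 + max(-1, -1) = 0
  height(46) = 1 + max(0, -1) = 1
  height(18) = 1 + max(-1, 1) = 2
  height(14) = 1 + max(1, 2) = 3
Height = 3


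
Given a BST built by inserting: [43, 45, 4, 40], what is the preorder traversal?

Tree insertion order: [43, 45, 4, 40]
Tree (level-order array): [43, 4, 45, None, 40]
Preorder traversal: [43, 4, 40, 45]


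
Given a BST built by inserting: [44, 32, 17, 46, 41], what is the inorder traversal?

Tree insertion order: [44, 32, 17, 46, 41]
Tree (level-order array): [44, 32, 46, 17, 41]
Inorder traversal: [17, 32, 41, 44, 46]


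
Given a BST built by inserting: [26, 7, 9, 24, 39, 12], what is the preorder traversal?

Tree insertion order: [26, 7, 9, 24, 39, 12]
Tree (level-order array): [26, 7, 39, None, 9, None, None, None, 24, 12]
Preorder traversal: [26, 7, 9, 24, 12, 39]


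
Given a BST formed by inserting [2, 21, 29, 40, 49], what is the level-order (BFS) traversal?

Tree insertion order: [2, 21, 29, 40, 49]
Tree (level-order array): [2, None, 21, None, 29, None, 40, None, 49]
BFS from the root, enqueuing left then right child of each popped node:
  queue [2] -> pop 2, enqueue [21], visited so far: [2]
  queue [21] -> pop 21, enqueue [29], visited so far: [2, 21]
  queue [29] -> pop 29, enqueue [40], visited so far: [2, 21, 29]
  queue [40] -> pop 40, enqueue [49], visited so far: [2, 21, 29, 40]
  queue [49] -> pop 49, enqueue [none], visited so far: [2, 21, 29, 40, 49]
Result: [2, 21, 29, 40, 49]


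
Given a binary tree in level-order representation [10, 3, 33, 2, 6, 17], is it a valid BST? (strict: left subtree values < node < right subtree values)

Level-order array: [10, 3, 33, 2, 6, 17]
Validate using subtree bounds (lo, hi): at each node, require lo < value < hi,
then recurse left with hi=value and right with lo=value.
Preorder trace (stopping at first violation):
  at node 10 with bounds (-inf, +inf): OK
  at node 3 with bounds (-inf, 10): OK
  at node 2 with bounds (-inf, 3): OK
  at node 6 with bounds (3, 10): OK
  at node 33 with bounds (10, +inf): OK
  at node 17 with bounds (10, 33): OK
No violation found at any node.
Result: Valid BST


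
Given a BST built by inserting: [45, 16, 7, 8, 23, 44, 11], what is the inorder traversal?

Tree insertion order: [45, 16, 7, 8, 23, 44, 11]
Tree (level-order array): [45, 16, None, 7, 23, None, 8, None, 44, None, 11]
Inorder traversal: [7, 8, 11, 16, 23, 44, 45]


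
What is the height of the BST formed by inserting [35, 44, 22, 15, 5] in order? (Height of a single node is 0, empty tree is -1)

Insertion order: [35, 44, 22, 15, 5]
Tree (level-order array): [35, 22, 44, 15, None, None, None, 5]
Compute height bottom-up (empty subtree = -1):
  height(5) = 1 + max(-1, -1) = 0
  height(15) = 1 + max(0, -1) = 1
  height(22) = 1 + max(1, -1) = 2
  height(44) = 1 + max(-1, -1) = 0
  height(35) = 1 + max(2, 0) = 3
Height = 3


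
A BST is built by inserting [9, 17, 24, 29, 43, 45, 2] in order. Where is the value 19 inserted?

Starting tree (level order): [9, 2, 17, None, None, None, 24, None, 29, None, 43, None, 45]
Insertion path: 9 -> 17 -> 24
Result: insert 19 as left child of 24
Final tree (level order): [9, 2, 17, None, None, None, 24, 19, 29, None, None, None, 43, None, 45]


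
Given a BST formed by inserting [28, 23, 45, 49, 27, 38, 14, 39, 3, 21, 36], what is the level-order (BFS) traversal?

Tree insertion order: [28, 23, 45, 49, 27, 38, 14, 39, 3, 21, 36]
Tree (level-order array): [28, 23, 45, 14, 27, 38, 49, 3, 21, None, None, 36, 39]
BFS from the root, enqueuing left then right child of each popped node:
  queue [28] -> pop 28, enqueue [23, 45], visited so far: [28]
  queue [23, 45] -> pop 23, enqueue [14, 27], visited so far: [28, 23]
  queue [45, 14, 27] -> pop 45, enqueue [38, 49], visited so far: [28, 23, 45]
  queue [14, 27, 38, 49] -> pop 14, enqueue [3, 21], visited so far: [28, 23, 45, 14]
  queue [27, 38, 49, 3, 21] -> pop 27, enqueue [none], visited so far: [28, 23, 45, 14, 27]
  queue [38, 49, 3, 21] -> pop 38, enqueue [36, 39], visited so far: [28, 23, 45, 14, 27, 38]
  queue [49, 3, 21, 36, 39] -> pop 49, enqueue [none], visited so far: [28, 23, 45, 14, 27, 38, 49]
  queue [3, 21, 36, 39] -> pop 3, enqueue [none], visited so far: [28, 23, 45, 14, 27, 38, 49, 3]
  queue [21, 36, 39] -> pop 21, enqueue [none], visited so far: [28, 23, 45, 14, 27, 38, 49, 3, 21]
  queue [36, 39] -> pop 36, enqueue [none], visited so far: [28, 23, 45, 14, 27, 38, 49, 3, 21, 36]
  queue [39] -> pop 39, enqueue [none], visited so far: [28, 23, 45, 14, 27, 38, 49, 3, 21, 36, 39]
Result: [28, 23, 45, 14, 27, 38, 49, 3, 21, 36, 39]


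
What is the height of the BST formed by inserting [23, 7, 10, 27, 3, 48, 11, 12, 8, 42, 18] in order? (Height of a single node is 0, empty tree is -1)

Insertion order: [23, 7, 10, 27, 3, 48, 11, 12, 8, 42, 18]
Tree (level-order array): [23, 7, 27, 3, 10, None, 48, None, None, 8, 11, 42, None, None, None, None, 12, None, None, None, 18]
Compute height bottom-up (empty subtree = -1):
  height(3) = 1 + max(-1, -1) = 0
  height(8) = 1 + max(-1, -1) = 0
  height(18) = 1 + max(-1, -1) = 0
  height(12) = 1 + max(-1, 0) = 1
  height(11) = 1 + max(-1, 1) = 2
  height(10) = 1 + max(0, 2) = 3
  height(7) = 1 + max(0, 3) = 4
  height(42) = 1 + max(-1, -1) = 0
  height(48) = 1 + max(0, -1) = 1
  height(27) = 1 + max(-1, 1) = 2
  height(23) = 1 + max(4, 2) = 5
Height = 5


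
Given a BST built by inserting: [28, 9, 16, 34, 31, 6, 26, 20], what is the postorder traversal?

Tree insertion order: [28, 9, 16, 34, 31, 6, 26, 20]
Tree (level-order array): [28, 9, 34, 6, 16, 31, None, None, None, None, 26, None, None, 20]
Postorder traversal: [6, 20, 26, 16, 9, 31, 34, 28]


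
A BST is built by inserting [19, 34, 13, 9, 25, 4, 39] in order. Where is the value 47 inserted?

Starting tree (level order): [19, 13, 34, 9, None, 25, 39, 4]
Insertion path: 19 -> 34 -> 39
Result: insert 47 as right child of 39
Final tree (level order): [19, 13, 34, 9, None, 25, 39, 4, None, None, None, None, 47]


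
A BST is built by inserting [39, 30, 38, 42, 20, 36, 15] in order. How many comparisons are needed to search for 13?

Search path for 13: 39 -> 30 -> 20 -> 15
Found: False
Comparisons: 4


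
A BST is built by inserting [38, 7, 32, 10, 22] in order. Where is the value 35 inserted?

Starting tree (level order): [38, 7, None, None, 32, 10, None, None, 22]
Insertion path: 38 -> 7 -> 32
Result: insert 35 as right child of 32
Final tree (level order): [38, 7, None, None, 32, 10, 35, None, 22]
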